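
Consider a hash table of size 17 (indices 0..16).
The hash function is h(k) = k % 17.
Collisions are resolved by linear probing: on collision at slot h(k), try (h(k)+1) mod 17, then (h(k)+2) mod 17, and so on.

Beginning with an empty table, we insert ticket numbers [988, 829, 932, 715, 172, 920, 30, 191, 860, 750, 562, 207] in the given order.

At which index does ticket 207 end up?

988: h=2 -> slot 2
829: h=13 -> slot 13
932: h=14 -> slot 14
715: h=1 -> slot 1
172: h=2, probe 2,3 -> slot 3
920: h=2, probe 2,3,4 -> slot 4
30: h=13, probe 13,14,15 -> slot 15
191: h=4, probe 4,5 -> slot 5
860: h=10 -> slot 10
750: h=2, probe 2,3,4,5,6 -> slot 6
562: h=1, probe 1,2,3,4,5,6,7 -> slot 7
207: h=3, probe 3,4,5,6,7,8 -> slot 8
Table: [∅, 715, 988, 172, 920, 191, 750, 562, 207, ∅, 860, ∅, ∅, 829, 932, 30, ∅]

8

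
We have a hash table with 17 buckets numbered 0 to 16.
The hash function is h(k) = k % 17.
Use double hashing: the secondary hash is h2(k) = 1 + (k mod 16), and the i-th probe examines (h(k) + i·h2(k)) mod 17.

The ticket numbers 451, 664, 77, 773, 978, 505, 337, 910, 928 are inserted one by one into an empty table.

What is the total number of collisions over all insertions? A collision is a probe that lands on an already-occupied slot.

Insert 451: h=9, slot 9 empty -> index 9.
Insert 664: h=1, slot 1 empty -> index 1.
Insert 77: h=9, h2=14, slot 9 occupied -> index 6.
Insert 773: h=8, slot 8 empty -> index 8.
Insert 978: h=9, h2=3, slot 9 occupied -> index 12.
Insert 505: h=12, h2=10, slot 12 occupied -> index 5.
Insert 337: h=14, slot 14 empty -> index 14.
Insert 910: h=9, h2=15, slot 9 occupied -> index 7.
Insert 928: h=10, slot 10 empty -> index 10.
Table: [-, 664, -, -, -, 505, 77, 910, 773, 451, 928, -, 978, -, 337, -, -]

4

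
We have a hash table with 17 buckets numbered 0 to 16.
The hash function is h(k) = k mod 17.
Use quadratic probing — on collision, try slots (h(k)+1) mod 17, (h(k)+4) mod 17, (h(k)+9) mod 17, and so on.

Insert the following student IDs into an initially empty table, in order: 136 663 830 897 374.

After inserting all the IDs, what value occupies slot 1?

Insert 136: h=0, slot 0 empty → index 0.
Insert 663: h=0, slot 0 occupied → index 1.
Insert 830: h=14, slot 14 empty → index 14.
Insert 897: h=13, slot 13 empty → index 13.
Insert 374: h=0, slots 0,1 occupied → index 4.
Table: [136, 663, _, _, 374, _, _, _, _, _, _, _, _, 897, 830, _, _]

663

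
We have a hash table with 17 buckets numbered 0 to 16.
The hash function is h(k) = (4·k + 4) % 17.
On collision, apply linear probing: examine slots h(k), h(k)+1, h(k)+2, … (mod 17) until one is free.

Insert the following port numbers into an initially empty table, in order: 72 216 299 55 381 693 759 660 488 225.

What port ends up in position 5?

693

72: h=3 -> slot 3
216: h=1 -> slot 1
299: h=10 -> slot 10
55: h=3, probe 3,4 -> slot 4
381: h=15 -> slot 15
693: h=5 -> slot 5
759: h=14 -> slot 14
660: h=9 -> slot 9
488: h=1, probe 1,2 -> slot 2
225: h=3, probe 3,4,5,6 -> slot 6
Table: [_, 216, 488, 72, 55, 693, 225, _, _, 660, 299, _, _, _, 759, 381, _]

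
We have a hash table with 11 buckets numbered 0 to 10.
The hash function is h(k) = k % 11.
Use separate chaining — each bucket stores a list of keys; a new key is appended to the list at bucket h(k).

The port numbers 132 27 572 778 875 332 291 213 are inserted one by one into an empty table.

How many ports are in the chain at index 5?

2

132 -> bucket 0
27 -> bucket 5
572 -> bucket 0 (collision)
778 -> bucket 8
875 -> bucket 6
332 -> bucket 2
291 -> bucket 5 (collision)
213 -> bucket 4
Final buckets:
0: 132 -> 572
1: ∅
2: 332
3: ∅
4: 213
5: 27 -> 291
6: 875
7: ∅
8: 778
9: ∅
10: ∅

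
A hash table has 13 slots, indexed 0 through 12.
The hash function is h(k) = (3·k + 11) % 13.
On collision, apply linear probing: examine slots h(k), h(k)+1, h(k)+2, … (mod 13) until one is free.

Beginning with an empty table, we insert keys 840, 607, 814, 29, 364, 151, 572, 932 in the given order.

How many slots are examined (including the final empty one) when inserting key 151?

5

840: h=9 → slot 9
607: h=12 → slot 12
814: h=9, probe 9,10 → slot 10
29: h=7 → slot 7
364: h=11 → slot 11
151: h=9, probe 9,10,11,12,0 → slot 0
572: h=11, probe 11,12,0,1 → slot 1
932: h=12, probe 12,0,1,2 → slot 2
Table: [151, 572, 932, —, —, —, —, 29, —, 840, 814, 364, 607]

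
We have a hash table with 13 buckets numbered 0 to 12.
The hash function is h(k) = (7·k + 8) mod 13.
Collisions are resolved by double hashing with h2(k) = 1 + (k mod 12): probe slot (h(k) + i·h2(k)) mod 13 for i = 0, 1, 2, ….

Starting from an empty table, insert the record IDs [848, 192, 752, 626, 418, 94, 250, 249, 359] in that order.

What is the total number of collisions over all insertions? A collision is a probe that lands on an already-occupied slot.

7

Insert 848: h=3, slot 3 empty => index 3.
Insert 192: h=0, slot 0 empty => index 0.
Insert 752: h=7, slot 7 empty => index 7.
Insert 626: h=9, slot 9 empty => index 9.
Insert 418: h=9, h2=11, slots 9,7 occupied => index 5.
Insert 94: h=3, h2=11, slot 3 occupied => index 1.
Insert 250: h=3, h2=11, slots 3,1 occupied => index 12.
Insert 249: h=9, h2=10, slot 9 occupied => index 6.
Insert 359: h=12, h2=12, slot 12 occupied => index 11.
Table: [192, 94, ∅, 848, ∅, 418, 249, 752, ∅, 626, ∅, 359, 250]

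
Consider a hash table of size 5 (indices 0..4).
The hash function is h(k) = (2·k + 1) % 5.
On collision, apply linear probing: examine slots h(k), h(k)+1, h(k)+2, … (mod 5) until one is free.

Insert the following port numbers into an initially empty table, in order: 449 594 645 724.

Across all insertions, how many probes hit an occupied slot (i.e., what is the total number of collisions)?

Insert 449: h=4, slot 4 empty → index 4.
Insert 594: h=4, slot 4 occupied → index 0.
Insert 645: h=1, slot 1 empty → index 1.
Insert 724: h=4, slots 4,0,1 occupied → index 2.
Table: [594, 645, 724, ., 449]

4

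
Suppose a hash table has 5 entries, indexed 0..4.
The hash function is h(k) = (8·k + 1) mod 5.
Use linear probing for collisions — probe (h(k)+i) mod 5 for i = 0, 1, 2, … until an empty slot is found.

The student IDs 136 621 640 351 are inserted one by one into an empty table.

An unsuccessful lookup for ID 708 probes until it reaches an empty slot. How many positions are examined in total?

136 hashes to 4; slot 4 is free → place at 4.
621 hashes to 4; 4 taken → place at 0.
640 hashes to 1; slot 1 is free → place at 1.
351 hashes to 4; 4,0,1 taken → place at 2.
Table: [621, 640, 351, —, 136]
Lookup 708: h=0, probe 0,1,2,3 → slot 3 empty, not found.

4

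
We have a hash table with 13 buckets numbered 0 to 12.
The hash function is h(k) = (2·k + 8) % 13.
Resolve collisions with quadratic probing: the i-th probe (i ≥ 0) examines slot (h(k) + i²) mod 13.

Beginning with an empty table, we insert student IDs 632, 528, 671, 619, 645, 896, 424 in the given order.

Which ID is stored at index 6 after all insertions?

896

632: h=11 => slot 11
528: h=11, probe 11,12 => slot 12
671: h=11, probe 11,12,2 => slot 2
619: h=11, probe 11,12,2,7 => slot 7
645: h=11, probe 11,12,2,7,1 => slot 1
896: h=6 => slot 6
424: h=11, probe 11,12,2,7,1,10 => slot 10
Table: [_, 645, 671, _, _, _, 896, 619, _, _, 424, 632, 528]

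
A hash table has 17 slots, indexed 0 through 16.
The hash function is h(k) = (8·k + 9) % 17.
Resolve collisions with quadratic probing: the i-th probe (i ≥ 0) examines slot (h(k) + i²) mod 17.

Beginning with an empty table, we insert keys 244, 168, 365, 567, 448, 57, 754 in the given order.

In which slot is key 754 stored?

244: h=6 → slot 6
168: h=10 → slot 10
365: h=5 → slot 5
567: h=6, probe 6,7 → slot 7
448: h=6, probe 6,7,10,15 → slot 15
57: h=6, probe 6,7,10,15,5,14 → slot 14
754: h=6, probe 6,7,10,15,5,14,8 → slot 8
Table: [—, —, —, —, —, 365, 244, 567, 754, —, 168, —, —, —, 57, 448, —]

8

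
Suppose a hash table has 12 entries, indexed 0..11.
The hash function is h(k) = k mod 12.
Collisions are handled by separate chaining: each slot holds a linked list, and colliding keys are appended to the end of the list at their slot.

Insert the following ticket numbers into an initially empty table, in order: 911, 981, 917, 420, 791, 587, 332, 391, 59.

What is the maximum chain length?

4

Insert 911: h=11, bucket 11 empty -> new chain.
Insert 981: h=9, bucket 9 empty -> new chain.
Insert 917: h=5, bucket 5 empty -> new chain.
Insert 420: h=0, bucket 0 empty -> new chain.
Insert 791: h=11, bucket 11 nonempty -> append to chain.
Insert 587: h=11, bucket 11 nonempty -> append to chain.
Insert 332: h=8, bucket 8 empty -> new chain.
Insert 391: h=7, bucket 7 empty -> new chain.
Insert 59: h=11, bucket 11 nonempty -> append to chain.
Final buckets:
0: 420
1: .
2: .
3: .
4: .
5: 917
6: .
7: 391
8: 332
9: 981
10: .
11: 911 -> 791 -> 587 -> 59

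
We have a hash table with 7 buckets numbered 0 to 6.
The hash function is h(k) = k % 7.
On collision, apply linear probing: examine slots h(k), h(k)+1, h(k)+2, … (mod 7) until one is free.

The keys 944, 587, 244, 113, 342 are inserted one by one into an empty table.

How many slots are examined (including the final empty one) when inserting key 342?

5

944: h=6 → slot 6
587: h=6, probe 6,0 → slot 0
244: h=6, probe 6,0,1 → slot 1
113: h=1, probe 1,2 → slot 2
342: h=6, probe 6,0,1,2,3 → slot 3
Table: [587, 244, 113, 342, _, _, 944]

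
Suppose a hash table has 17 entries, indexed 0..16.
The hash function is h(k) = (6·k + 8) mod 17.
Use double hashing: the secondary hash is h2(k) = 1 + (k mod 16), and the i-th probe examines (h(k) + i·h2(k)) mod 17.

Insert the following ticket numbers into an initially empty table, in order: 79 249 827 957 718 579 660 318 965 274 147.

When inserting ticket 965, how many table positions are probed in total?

79: h=6 -> slot 6
249: h=6, h2=10, probe 6,16 -> slot 16
827: h=6, h2=12, probe 6,1 -> slot 1
957: h=4 -> slot 4
718: h=15 -> slot 15
579: h=14 -> slot 14
660: h=7 -> slot 7
318: h=12 -> slot 12
965: h=1, h2=6, probe 1,7,13 -> slot 13
274: h=3 -> slot 3
147: h=6, h2=4, probe 6,10 -> slot 10
Table: [-, 827, -, 274, 957, -, 79, 660, -, -, 147, -, 318, 965, 579, 718, 249]

3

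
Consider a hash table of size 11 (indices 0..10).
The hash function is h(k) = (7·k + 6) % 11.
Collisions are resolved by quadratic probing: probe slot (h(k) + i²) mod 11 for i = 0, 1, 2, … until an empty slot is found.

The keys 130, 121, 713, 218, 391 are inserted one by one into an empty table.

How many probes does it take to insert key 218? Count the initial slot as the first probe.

130 hashes to 3; slot 3 is free => place at 3.
121 hashes to 6; slot 6 is free => place at 6.
713 hashes to 3; 3 taken => place at 4.
218 hashes to 3; 3,4 taken => place at 7.
391 hashes to 4; 4 taken => place at 5.
Table: [-, -, -, 130, 713, 391, 121, 218, -, -, -]

3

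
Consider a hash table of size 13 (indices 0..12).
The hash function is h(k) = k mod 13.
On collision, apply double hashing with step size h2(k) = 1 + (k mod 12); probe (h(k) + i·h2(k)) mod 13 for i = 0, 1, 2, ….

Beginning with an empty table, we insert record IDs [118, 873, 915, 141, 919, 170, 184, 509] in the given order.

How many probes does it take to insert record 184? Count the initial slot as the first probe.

Insert 118: h=1, slot 1 empty -> index 1.
Insert 873: h=2, slot 2 empty -> index 2.
Insert 915: h=5, slot 5 empty -> index 5.
Insert 141: h=11, slot 11 empty -> index 11.
Insert 919: h=9, slot 9 empty -> index 9.
Insert 170: h=1, h2=3, slot 1 occupied -> index 4.
Insert 184: h=2, h2=5, slot 2 occupied -> index 7.
Insert 509: h=2, h2=6, slot 2 occupied -> index 8.
Table: [_, 118, 873, _, 170, 915, _, 184, 509, 919, _, 141, _]

2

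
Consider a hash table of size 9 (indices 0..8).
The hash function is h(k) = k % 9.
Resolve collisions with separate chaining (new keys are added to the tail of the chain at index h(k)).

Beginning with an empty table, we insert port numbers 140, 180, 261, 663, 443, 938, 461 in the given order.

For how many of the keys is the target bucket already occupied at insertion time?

3

140 -> bucket 5
180 -> bucket 0
261 -> bucket 0 (collision)
663 -> bucket 6
443 -> bucket 2
938 -> bucket 2 (collision)
461 -> bucket 2 (collision)
Final buckets:
0: 180 -> 261
1: -
2: 443 -> 938 -> 461
3: -
4: -
5: 140
6: 663
7: -
8: -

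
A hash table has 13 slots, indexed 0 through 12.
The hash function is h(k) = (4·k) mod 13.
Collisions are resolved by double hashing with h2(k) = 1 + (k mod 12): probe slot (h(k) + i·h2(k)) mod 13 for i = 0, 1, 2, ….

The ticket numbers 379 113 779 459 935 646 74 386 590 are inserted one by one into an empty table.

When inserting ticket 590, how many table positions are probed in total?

8

379 hashes to 8; slot 8 is free → place at 8.
113 hashes to 10; slot 10 is free → place at 10.
779 hashes to 9; slot 9 is free → place at 9.
459 hashes to 3; slot 3 is free → place at 3.
935 hashes to 9, h2=12; 9,8 taken → place at 7.
646 hashes to 10, h2=11; 10,8 taken → place at 6.
74 hashes to 10, h2=3; 10 taken → place at 0.
386 hashes to 10, h2=3; 10,0,3,6,9 taken → place at 12.
590 hashes to 7, h2=3; 7,10,0,3,6,9,12 taken → place at 2.
Table: [74, —, 590, 459, —, —, 646, 935, 379, 779, 113, —, 386]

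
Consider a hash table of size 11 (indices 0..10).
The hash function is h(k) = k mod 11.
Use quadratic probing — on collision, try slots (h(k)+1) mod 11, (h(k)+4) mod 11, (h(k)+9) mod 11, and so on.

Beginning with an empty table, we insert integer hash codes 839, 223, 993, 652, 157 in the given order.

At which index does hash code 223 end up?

839 hashes to 3; slot 3 is free -> place at 3.
223 hashes to 3; 3 taken -> place at 4.
993 hashes to 3; 3,4 taken -> place at 7.
652 hashes to 3; 3,4,7 taken -> place at 1.
157 hashes to 3; 3,4,7,1 taken -> place at 8.
Table: [., 652, ., 839, 223, ., ., 993, 157, ., .]

4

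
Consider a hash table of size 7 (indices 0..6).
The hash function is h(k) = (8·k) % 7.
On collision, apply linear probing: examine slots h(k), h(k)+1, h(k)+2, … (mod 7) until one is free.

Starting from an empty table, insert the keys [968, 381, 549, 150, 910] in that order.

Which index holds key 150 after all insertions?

5

Insert 968: h=2, slot 2 empty → index 2.
Insert 381: h=3, slot 3 empty → index 3.
Insert 549: h=3, slot 3 occupied → index 4.
Insert 150: h=3, slots 3,4 occupied → index 5.
Insert 910: h=0, slot 0 empty → index 0.
Table: [910, ∅, 968, 381, 549, 150, ∅]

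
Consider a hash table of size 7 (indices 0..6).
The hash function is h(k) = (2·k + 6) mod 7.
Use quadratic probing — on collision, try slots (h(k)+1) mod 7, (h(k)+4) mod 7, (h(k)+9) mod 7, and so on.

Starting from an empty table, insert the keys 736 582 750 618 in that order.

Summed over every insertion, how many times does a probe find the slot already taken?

3

736: h=1 -> slot 1
582: h=1, probe 1,2 -> slot 2
750: h=1, probe 1,2,5 -> slot 5
618: h=3 -> slot 3
Table: [—, 736, 582, 618, —, 750, —]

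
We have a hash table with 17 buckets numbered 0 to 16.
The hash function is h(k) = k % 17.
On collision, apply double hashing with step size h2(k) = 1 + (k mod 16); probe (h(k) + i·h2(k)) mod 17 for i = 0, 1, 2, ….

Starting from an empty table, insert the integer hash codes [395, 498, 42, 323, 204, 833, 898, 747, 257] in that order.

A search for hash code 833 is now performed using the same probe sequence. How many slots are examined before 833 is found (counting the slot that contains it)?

2

Insert 395: h=4, slot 4 empty => index 4.
Insert 498: h=5, slot 5 empty => index 5.
Insert 42: h=8, slot 8 empty => index 8.
Insert 323: h=0, slot 0 empty => index 0.
Insert 204: h=0, h2=13, slot 0 occupied => index 13.
Insert 833: h=0, h2=2, slot 0 occupied => index 2.
Insert 898: h=14, slot 14 empty => index 14.
Insert 747: h=16, slot 16 empty => index 16.
Insert 257: h=2, h2=2, slots 2,4 occupied => index 6.
Table: [323, —, 833, —, 395, 498, 257, —, 42, —, —, —, —, 204, 898, —, 747]
Lookup 833: h=0, h2=2, probe 0,2 → found at 2.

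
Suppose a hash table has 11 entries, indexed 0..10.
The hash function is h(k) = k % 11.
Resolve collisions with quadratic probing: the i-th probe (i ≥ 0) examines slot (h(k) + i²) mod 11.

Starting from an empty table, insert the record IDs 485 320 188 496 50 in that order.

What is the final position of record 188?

5

485 hashes to 1; slot 1 is free -> place at 1.
320 hashes to 1; 1 taken -> place at 2.
188 hashes to 1; 1,2 taken -> place at 5.
496 hashes to 1; 1,2,5 taken -> place at 10.
50 hashes to 6; slot 6 is free -> place at 6.
Table: [∅, 485, 320, ∅, ∅, 188, 50, ∅, ∅, ∅, 496]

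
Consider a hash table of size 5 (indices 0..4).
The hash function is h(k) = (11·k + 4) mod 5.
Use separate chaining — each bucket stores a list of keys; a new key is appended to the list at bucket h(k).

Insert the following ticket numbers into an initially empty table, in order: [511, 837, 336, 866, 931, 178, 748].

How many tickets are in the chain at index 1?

Insert 511: h=0, bucket 0 empty → new chain.
Insert 837: h=1, bucket 1 empty → new chain.
Insert 336: h=0, bucket 0 nonempty → append to chain.
Insert 866: h=0, bucket 0 nonempty → append to chain.
Insert 931: h=0, bucket 0 nonempty → append to chain.
Insert 178: h=2, bucket 2 empty → new chain.
Insert 748: h=2, bucket 2 nonempty → append to chain.
Final buckets:
0: 511 -> 336 -> 866 -> 931
1: 837
2: 178 -> 748
3: .
4: .

1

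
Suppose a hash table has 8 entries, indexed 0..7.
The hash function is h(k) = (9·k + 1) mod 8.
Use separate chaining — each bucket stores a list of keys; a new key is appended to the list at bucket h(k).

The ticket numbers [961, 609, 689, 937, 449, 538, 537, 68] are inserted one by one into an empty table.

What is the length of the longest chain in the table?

6

961 -> bucket 2
609 -> bucket 2 (collision)
689 -> bucket 2 (collision)
937 -> bucket 2 (collision)
449 -> bucket 2 (collision)
538 -> bucket 3
537 -> bucket 2 (collision)
68 -> bucket 5
Final buckets:
0: _
1: _
2: 961 -> 609 -> 689 -> 937 -> 449 -> 537
3: 538
4: _
5: 68
6: _
7: _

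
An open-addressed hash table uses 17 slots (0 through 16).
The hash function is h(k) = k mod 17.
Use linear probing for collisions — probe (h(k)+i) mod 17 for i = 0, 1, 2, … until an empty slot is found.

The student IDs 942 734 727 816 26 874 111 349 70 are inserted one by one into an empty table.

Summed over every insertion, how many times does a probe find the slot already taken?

4

Insert 942: h=7, slot 7 empty => index 7.
Insert 734: h=3, slot 3 empty => index 3.
Insert 727: h=13, slot 13 empty => index 13.
Insert 816: h=0, slot 0 empty => index 0.
Insert 26: h=9, slot 9 empty => index 9.
Insert 874: h=7, slot 7 occupied => index 8.
Insert 111: h=9, slot 9 occupied => index 10.
Insert 349: h=9, slots 9,10 occupied => index 11.
Insert 70: h=2, slot 2 empty => index 2.
Table: [816, ∅, 70, 734, ∅, ∅, ∅, 942, 874, 26, 111, 349, ∅, 727, ∅, ∅, ∅]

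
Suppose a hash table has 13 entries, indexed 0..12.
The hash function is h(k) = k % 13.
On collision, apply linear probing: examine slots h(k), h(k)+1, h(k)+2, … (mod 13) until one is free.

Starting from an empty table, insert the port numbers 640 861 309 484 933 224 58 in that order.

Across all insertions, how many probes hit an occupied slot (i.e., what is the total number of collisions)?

8

640: h=3 -> slot 3
861: h=3, probe 3,4 -> slot 4
309: h=10 -> slot 10
484: h=3, probe 3,4,5 -> slot 5
933: h=10, probe 10,11 -> slot 11
224: h=3, probe 3,4,5,6 -> slot 6
58: h=6, probe 6,7 -> slot 7
Table: [_, _, _, 640, 861, 484, 224, 58, _, _, 309, 933, _]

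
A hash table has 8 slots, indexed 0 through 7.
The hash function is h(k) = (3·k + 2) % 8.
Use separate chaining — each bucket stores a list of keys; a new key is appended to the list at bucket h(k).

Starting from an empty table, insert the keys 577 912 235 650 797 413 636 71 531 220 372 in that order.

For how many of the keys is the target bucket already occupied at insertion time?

4

Insert 577: h=5, bucket 5 empty → new chain.
Insert 912: h=2, bucket 2 empty → new chain.
Insert 235: h=3, bucket 3 empty → new chain.
Insert 650: h=0, bucket 0 empty → new chain.
Insert 797: h=1, bucket 1 empty → new chain.
Insert 413: h=1, bucket 1 nonempty → append to chain.
Insert 636: h=6, bucket 6 empty → new chain.
Insert 71: h=7, bucket 7 empty → new chain.
Insert 531: h=3, bucket 3 nonempty → append to chain.
Insert 220: h=6, bucket 6 nonempty → append to chain.
Insert 372: h=6, bucket 6 nonempty → append to chain.
Final buckets:
0: 650
1: 797 -> 413
2: 912
3: 235 -> 531
4: —
5: 577
6: 636 -> 220 -> 372
7: 71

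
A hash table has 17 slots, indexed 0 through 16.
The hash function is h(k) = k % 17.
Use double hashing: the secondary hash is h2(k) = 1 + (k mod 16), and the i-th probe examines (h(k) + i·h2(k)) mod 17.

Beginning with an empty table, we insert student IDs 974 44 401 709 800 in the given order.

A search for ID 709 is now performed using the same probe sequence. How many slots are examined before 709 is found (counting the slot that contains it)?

2

Insert 974: h=5, slot 5 empty → index 5.
Insert 44: h=10, slot 10 empty → index 10.
Insert 401: h=10, h2=2, slot 10 occupied → index 12.
Insert 709: h=12, h2=6, slot 12 occupied → index 1.
Insert 800: h=1, h2=1, slot 1 occupied → index 2.
Table: [-, 709, 800, -, -, 974, -, -, -, -, 44, -, 401, -, -, -, -]
Lookup 709: h=12, h2=6, probe 12,1 → found at 1.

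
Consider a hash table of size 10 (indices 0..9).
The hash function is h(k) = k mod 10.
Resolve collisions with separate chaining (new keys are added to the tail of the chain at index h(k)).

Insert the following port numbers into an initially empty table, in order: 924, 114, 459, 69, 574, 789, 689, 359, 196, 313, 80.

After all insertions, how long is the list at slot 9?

Insert 924: h=4, bucket 4 empty → new chain.
Insert 114: h=4, bucket 4 nonempty → append to chain.
Insert 459: h=9, bucket 9 empty → new chain.
Insert 69: h=9, bucket 9 nonempty → append to chain.
Insert 574: h=4, bucket 4 nonempty → append to chain.
Insert 789: h=9, bucket 9 nonempty → append to chain.
Insert 689: h=9, bucket 9 nonempty → append to chain.
Insert 359: h=9, bucket 9 nonempty → append to chain.
Insert 196: h=6, bucket 6 empty → new chain.
Insert 313: h=3, bucket 3 empty → new chain.
Insert 80: h=0, bucket 0 empty → new chain.
Final buckets:
0: 80
1: .
2: .
3: 313
4: 924 -> 114 -> 574
5: .
6: 196
7: .
8: .
9: 459 -> 69 -> 789 -> 689 -> 359

5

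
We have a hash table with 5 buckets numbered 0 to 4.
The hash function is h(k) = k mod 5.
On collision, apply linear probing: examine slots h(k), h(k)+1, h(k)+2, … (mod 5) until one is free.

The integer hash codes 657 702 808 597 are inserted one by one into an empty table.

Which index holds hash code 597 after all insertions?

657 hashes to 2; slot 2 is free -> place at 2.
702 hashes to 2; 2 taken -> place at 3.
808 hashes to 3; 3 taken -> place at 4.
597 hashes to 2; 2,3,4 taken -> place at 0.
Table: [597, ∅, 657, 702, 808]

0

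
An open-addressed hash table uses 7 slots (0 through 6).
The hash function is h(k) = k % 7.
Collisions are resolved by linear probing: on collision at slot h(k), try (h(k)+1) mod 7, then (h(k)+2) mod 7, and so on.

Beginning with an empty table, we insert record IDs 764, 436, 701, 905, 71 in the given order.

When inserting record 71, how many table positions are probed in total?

5

Insert 764: h=1, slot 1 empty → index 1.
Insert 436: h=2, slot 2 empty → index 2.
Insert 701: h=1, slots 1,2 occupied → index 3.
Insert 905: h=2, slots 2,3 occupied → index 4.
Insert 71: h=1, slots 1,2,3,4 occupied → index 5.
Table: [∅, 764, 436, 701, 905, 71, ∅]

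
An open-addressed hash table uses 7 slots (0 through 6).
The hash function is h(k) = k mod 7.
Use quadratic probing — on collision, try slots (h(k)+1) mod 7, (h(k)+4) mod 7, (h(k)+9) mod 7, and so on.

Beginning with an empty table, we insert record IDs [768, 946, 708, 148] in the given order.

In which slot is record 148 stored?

3

768: h=5 => slot 5
946: h=1 => slot 1
708: h=1, probe 1,2 => slot 2
148: h=1, probe 1,2,5,3 => slot 3
Table: [., 946, 708, 148, ., 768, .]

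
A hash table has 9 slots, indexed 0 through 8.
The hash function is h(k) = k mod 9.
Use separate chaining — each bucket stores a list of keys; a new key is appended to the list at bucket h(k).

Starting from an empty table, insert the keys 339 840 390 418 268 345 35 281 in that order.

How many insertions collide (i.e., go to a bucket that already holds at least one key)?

339 -> bucket 6
840 -> bucket 3
390 -> bucket 3 (collision)
418 -> bucket 4
268 -> bucket 7
345 -> bucket 3 (collision)
35 -> bucket 8
281 -> bucket 2
Final buckets:
0: _
1: _
2: 281
3: 840 -> 390 -> 345
4: 418
5: _
6: 339
7: 268
8: 35

2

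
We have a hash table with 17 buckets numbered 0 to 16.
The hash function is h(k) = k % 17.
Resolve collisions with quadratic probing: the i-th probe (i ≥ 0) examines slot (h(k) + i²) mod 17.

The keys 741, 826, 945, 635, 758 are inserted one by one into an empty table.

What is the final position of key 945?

14

Insert 741: h=10, slot 10 empty => index 10.
Insert 826: h=10, slot 10 occupied => index 11.
Insert 945: h=10, slots 10,11 occupied => index 14.
Insert 635: h=6, slot 6 empty => index 6.
Insert 758: h=10, slots 10,11,14 occupied => index 2.
Table: [-, -, 758, -, -, -, 635, -, -, -, 741, 826, -, -, 945, -, -]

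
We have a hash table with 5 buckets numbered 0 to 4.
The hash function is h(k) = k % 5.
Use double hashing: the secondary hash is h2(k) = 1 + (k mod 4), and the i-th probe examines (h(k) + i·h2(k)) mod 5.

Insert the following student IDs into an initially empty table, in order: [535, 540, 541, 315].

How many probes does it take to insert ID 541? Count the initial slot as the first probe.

535: h=0 -> slot 0
540: h=0, h2=1, probe 0,1 -> slot 1
541: h=1, h2=2, probe 1,3 -> slot 3
315: h=0, h2=4, probe 0,4 -> slot 4
Table: [535, 540, -, 541, 315]

2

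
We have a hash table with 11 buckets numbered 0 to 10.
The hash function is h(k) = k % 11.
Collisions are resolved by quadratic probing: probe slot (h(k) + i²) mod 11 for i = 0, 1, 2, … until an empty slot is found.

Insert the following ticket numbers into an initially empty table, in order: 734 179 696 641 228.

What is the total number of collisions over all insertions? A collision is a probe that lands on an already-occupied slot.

Insert 734: h=8, slot 8 empty => index 8.
Insert 179: h=3, slot 3 empty => index 3.
Insert 696: h=3, slot 3 occupied => index 4.
Insert 641: h=3, slots 3,4 occupied => index 7.
Insert 228: h=8, slot 8 occupied => index 9.
Table: [∅, ∅, ∅, 179, 696, ∅, ∅, 641, 734, 228, ∅]

4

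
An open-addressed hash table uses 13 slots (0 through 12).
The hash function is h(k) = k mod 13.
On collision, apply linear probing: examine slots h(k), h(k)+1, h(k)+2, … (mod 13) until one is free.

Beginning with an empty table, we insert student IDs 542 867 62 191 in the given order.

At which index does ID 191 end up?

12

542: h=9 => slot 9
867: h=9, probe 9,10 => slot 10
62: h=10, probe 10,11 => slot 11
191: h=9, probe 9,10,11,12 => slot 12
Table: [., ., ., ., ., ., ., ., ., 542, 867, 62, 191]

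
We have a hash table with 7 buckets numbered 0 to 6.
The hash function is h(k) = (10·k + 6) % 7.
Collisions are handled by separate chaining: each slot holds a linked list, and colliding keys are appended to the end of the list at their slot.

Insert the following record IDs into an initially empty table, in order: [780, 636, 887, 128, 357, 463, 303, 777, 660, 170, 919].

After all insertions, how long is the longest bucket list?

5

Insert 780: h=1, bucket 1 empty → new chain.
Insert 636: h=3, bucket 3 empty → new chain.
Insert 887: h=0, bucket 0 empty → new chain.
Insert 128: h=5, bucket 5 empty → new chain.
Insert 357: h=6, bucket 6 empty → new chain.
Insert 463: h=2, bucket 2 empty → new chain.
Insert 303: h=5, bucket 5 nonempty → append to chain.
Insert 777: h=6, bucket 6 nonempty → append to chain.
Insert 660: h=5, bucket 5 nonempty → append to chain.
Insert 170: h=5, bucket 5 nonempty → append to chain.
Insert 919: h=5, bucket 5 nonempty → append to chain.
Final buckets:
0: 887
1: 780
2: 463
3: 636
4: -
5: 128 -> 303 -> 660 -> 170 -> 919
6: 357 -> 777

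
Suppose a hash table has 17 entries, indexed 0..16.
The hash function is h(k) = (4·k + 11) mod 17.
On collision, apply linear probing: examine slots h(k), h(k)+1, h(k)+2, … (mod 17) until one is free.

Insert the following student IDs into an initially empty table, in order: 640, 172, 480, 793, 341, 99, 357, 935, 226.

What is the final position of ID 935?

Insert 640: h=4, slot 4 empty -> index 4.
Insert 172: h=2, slot 2 empty -> index 2.
Insert 480: h=10, slot 10 empty -> index 10.
Insert 793: h=4, slot 4 occupied -> index 5.
Insert 341: h=15, slot 15 empty -> index 15.
Insert 99: h=16, slot 16 empty -> index 16.
Insert 357: h=11, slot 11 empty -> index 11.
Insert 935: h=11, slot 11 occupied -> index 12.
Insert 226: h=14, slot 14 empty -> index 14.
Table: [_, _, 172, _, 640, 793, _, _, _, _, 480, 357, 935, _, 226, 341, 99]

12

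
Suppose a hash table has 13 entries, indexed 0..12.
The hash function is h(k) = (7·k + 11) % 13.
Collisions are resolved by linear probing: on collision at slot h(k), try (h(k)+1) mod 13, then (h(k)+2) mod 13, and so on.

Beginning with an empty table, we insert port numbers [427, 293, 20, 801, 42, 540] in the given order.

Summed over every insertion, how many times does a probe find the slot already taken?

427: h=10 → slot 10
293: h=8 → slot 8
20: h=8, probe 8,9 → slot 9
801: h=2 → slot 2
42: h=6 → slot 6
540: h=8, probe 8,9,10,11 → slot 11
Table: [∅, ∅, 801, ∅, ∅, ∅, 42, ∅, 293, 20, 427, 540, ∅]

4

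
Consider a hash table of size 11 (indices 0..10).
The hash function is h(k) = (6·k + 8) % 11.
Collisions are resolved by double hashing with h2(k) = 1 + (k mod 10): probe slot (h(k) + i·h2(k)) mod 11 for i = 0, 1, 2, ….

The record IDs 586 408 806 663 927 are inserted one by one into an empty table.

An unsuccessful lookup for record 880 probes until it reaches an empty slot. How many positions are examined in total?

Insert 586: h=4, slot 4 empty → index 4.
Insert 408: h=3, slot 3 empty → index 3.
Insert 806: h=4, h2=7, slot 4 occupied → index 0.
Insert 663: h=4, h2=4, slot 4 occupied → index 8.
Insert 927: h=4, h2=8, slot 4 occupied → index 1.
Table: [806, 927, —, 408, 586, —, —, —, 663, —, —]
Lookup 880: h=8, h2=1, probe 8,9 → slot 9 empty, not found.

2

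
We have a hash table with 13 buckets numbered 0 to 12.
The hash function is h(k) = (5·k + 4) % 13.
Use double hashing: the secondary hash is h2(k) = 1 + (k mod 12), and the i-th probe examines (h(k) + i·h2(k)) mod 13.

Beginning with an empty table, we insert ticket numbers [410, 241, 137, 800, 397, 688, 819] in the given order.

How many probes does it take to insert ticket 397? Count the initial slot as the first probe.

410 hashes to 0; slot 0 is free -> place at 0.
241 hashes to 0, h2=2; 0 taken -> place at 2.
137 hashes to 0, h2=6; 0 taken -> place at 6.
800 hashes to 0, h2=9; 0 taken -> place at 9.
397 hashes to 0, h2=2; 0,2 taken -> place at 4.
688 hashes to 12; slot 12 is free -> place at 12.
819 hashes to 4, h2=4; 4 taken -> place at 8.
Table: [410, —, 241, —, 397, —, 137, —, 819, 800, —, —, 688]

3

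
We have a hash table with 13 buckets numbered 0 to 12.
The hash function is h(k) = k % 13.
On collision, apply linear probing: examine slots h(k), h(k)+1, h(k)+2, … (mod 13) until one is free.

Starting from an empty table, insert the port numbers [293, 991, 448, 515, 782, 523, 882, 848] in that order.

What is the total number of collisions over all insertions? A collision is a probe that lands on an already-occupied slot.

3

293: h=7 => slot 7
991: h=3 => slot 3
448: h=6 => slot 6
515: h=8 => slot 8
782: h=2 => slot 2
523: h=3, probe 3,4 => slot 4
882: h=11 => slot 11
848: h=3, probe 3,4,5 => slot 5
Table: [—, —, 782, 991, 523, 848, 448, 293, 515, —, —, 882, —]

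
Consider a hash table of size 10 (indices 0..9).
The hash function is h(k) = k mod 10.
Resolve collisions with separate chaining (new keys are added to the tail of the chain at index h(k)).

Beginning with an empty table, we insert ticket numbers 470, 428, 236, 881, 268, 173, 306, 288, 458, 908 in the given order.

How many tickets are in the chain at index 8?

5

470 -> bucket 0
428 -> bucket 8
236 -> bucket 6
881 -> bucket 1
268 -> bucket 8 (collision)
173 -> bucket 3
306 -> bucket 6 (collision)
288 -> bucket 8 (collision)
458 -> bucket 8 (collision)
908 -> bucket 8 (collision)
Final buckets:
0: 470
1: 881
2: ∅
3: 173
4: ∅
5: ∅
6: 236 -> 306
7: ∅
8: 428 -> 268 -> 288 -> 458 -> 908
9: ∅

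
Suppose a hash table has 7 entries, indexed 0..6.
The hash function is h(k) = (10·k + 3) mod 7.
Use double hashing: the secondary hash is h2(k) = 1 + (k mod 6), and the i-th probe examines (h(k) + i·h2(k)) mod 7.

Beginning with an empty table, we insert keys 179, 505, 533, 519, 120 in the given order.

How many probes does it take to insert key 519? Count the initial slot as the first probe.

2

179 hashes to 1; slot 1 is free → place at 1.
505 hashes to 6; slot 6 is free → place at 6.
533 hashes to 6, h2=6; 6 taken → place at 5.
519 hashes to 6, h2=4; 6 taken → place at 3.
120 hashes to 6, h2=1; 6 taken → place at 0.
Table: [120, 179, ∅, 519, ∅, 533, 505]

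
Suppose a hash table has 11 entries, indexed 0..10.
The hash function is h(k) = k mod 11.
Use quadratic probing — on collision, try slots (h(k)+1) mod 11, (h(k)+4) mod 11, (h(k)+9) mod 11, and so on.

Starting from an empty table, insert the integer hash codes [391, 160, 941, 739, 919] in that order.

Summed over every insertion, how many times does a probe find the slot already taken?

391 hashes to 6; slot 6 is free → place at 6.
160 hashes to 6; 6 taken → place at 7.
941 hashes to 6; 6,7 taken → place at 10.
739 hashes to 2; slot 2 is free → place at 2.
919 hashes to 6; 6,7,10 taken → place at 4.
Table: [., ., 739, ., 919, ., 391, 160, ., ., 941]

6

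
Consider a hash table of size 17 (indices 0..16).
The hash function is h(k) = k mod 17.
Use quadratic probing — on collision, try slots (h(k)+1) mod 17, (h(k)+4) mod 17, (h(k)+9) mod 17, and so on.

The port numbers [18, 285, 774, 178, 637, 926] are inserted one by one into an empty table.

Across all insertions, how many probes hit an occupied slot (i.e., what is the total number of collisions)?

18: h=1 → slot 1
285: h=13 → slot 13
774: h=9 → slot 9
178: h=8 → slot 8
637: h=8, probe 8,9,12 → slot 12
926: h=8, probe 8,9,12,0 → slot 0
Table: [926, 18, —, —, —, —, —, —, 178, 774, —, —, 637, 285, —, —, —]

5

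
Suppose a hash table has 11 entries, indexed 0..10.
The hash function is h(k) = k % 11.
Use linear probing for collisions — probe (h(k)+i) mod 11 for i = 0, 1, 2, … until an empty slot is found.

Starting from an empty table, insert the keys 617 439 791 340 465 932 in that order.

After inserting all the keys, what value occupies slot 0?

791

Insert 617: h=1, slot 1 empty => index 1.
Insert 439: h=10, slot 10 empty => index 10.
Insert 791: h=10, slot 10 occupied => index 0.
Insert 340: h=10, slots 10,0,1 occupied => index 2.
Insert 465: h=3, slot 3 empty => index 3.
Insert 932: h=8, slot 8 empty => index 8.
Table: [791, 617, 340, 465, -, -, -, -, 932, -, 439]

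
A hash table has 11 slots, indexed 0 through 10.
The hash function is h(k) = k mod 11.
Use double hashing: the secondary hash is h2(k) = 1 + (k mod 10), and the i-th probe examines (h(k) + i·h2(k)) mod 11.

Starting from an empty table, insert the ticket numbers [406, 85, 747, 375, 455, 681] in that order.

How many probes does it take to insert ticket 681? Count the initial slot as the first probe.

3

406: h=10 -> slot 10
85: h=8 -> slot 8
747: h=10, h2=8, probe 10,7 -> slot 7
375: h=1 -> slot 1
455: h=4 -> slot 4
681: h=10, h2=2, probe 10,1,3 -> slot 3
Table: [-, 375, -, 681, 455, -, -, 747, 85, -, 406]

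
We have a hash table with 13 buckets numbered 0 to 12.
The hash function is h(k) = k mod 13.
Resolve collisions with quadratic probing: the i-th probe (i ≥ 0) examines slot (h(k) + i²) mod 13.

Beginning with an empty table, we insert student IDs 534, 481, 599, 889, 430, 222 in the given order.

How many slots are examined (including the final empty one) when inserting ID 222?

5

534 hashes to 1; slot 1 is free → place at 1.
481 hashes to 0; slot 0 is free → place at 0.
599 hashes to 1; 1 taken → place at 2.
889 hashes to 5; slot 5 is free → place at 5.
430 hashes to 1; 1,2,5 taken → place at 10.
222 hashes to 1; 1,2,5,10 taken → place at 4.
Table: [481, 534, 599, ., 222, 889, ., ., ., ., 430, ., .]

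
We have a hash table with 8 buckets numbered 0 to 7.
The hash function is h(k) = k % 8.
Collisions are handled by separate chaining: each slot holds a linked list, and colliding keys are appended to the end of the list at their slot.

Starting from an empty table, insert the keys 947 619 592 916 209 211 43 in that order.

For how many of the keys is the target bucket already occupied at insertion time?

947 → bucket 3
619 → bucket 3 (collision)
592 → bucket 0
916 → bucket 4
209 → bucket 1
211 → bucket 3 (collision)
43 → bucket 3 (collision)
Final buckets:
0: 592
1: 209
2: _
3: 947 -> 619 -> 211 -> 43
4: 916
5: _
6: _
7: _

3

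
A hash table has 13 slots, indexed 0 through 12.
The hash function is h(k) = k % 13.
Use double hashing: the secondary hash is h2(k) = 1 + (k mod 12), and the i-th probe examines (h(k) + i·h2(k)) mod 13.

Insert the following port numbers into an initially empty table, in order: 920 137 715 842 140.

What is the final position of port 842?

Insert 920: h=10, slot 10 empty → index 10.
Insert 137: h=7, slot 7 empty → index 7.
Insert 715: h=0, slot 0 empty → index 0.
Insert 842: h=10, h2=3, slots 10,0 occupied → index 3.
Insert 140: h=10, h2=9, slot 10 occupied → index 6.
Table: [715, —, —, 842, —, —, 140, 137, —, —, 920, —, —]

3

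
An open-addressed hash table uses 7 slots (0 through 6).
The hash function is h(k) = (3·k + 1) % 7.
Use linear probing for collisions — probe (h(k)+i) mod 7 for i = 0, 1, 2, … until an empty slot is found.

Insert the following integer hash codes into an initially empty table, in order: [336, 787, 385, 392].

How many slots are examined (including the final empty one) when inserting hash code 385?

Insert 336: h=1, slot 1 empty → index 1.
Insert 787: h=3, slot 3 empty → index 3.
Insert 385: h=1, slot 1 occupied → index 2.
Insert 392: h=1, slots 1,2,3 occupied → index 4.
Table: [_, 336, 385, 787, 392, _, _]

2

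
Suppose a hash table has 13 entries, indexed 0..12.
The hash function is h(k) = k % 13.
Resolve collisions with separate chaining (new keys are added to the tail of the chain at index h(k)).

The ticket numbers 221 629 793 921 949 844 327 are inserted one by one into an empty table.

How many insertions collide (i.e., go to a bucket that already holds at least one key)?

221 -> bucket 0
629 -> bucket 5
793 -> bucket 0 (collision)
921 -> bucket 11
949 -> bucket 0 (collision)
844 -> bucket 12
327 -> bucket 2
Final buckets:
0: 221 -> 793 -> 949
1: _
2: 327
3: _
4: _
5: 629
6: _
7: _
8: _
9: _
10: _
11: 921
12: 844

2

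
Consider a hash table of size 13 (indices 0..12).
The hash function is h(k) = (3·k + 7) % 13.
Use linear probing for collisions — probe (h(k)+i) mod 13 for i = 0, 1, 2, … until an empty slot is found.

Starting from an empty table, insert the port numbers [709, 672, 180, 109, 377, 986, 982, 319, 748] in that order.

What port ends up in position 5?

319

709: h=2 → slot 2
672: h=8 → slot 8
180: h=1 → slot 1
109: h=9 → slot 9
377: h=7 → slot 7
986: h=1, probe 1,2,3 → slot 3
982: h=2, probe 2,3,4 → slot 4
319: h=2, probe 2,3,4,5 → slot 5
748: h=2, probe 2,3,4,5,6 → slot 6
Table: [_, 180, 709, 986, 982, 319, 748, 377, 672, 109, _, _, _]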